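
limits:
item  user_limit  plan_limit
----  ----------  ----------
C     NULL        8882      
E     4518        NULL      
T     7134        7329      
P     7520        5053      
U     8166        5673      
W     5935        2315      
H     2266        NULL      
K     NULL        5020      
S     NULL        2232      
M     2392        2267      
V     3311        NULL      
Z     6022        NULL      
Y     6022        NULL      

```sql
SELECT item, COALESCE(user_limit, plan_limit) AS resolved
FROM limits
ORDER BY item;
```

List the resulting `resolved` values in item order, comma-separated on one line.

item=C: user_limit=NULL, plan_limit=8882 → 8882
item=E: user_limit=4518 → 4518
item=H: user_limit=2266 → 2266
item=K: user_limit=NULL, plan_limit=5020 → 5020
item=M: user_limit=2392 → 2392
item=P: user_limit=7520 → 7520
item=S: user_limit=NULL, plan_limit=2232 → 2232
item=T: user_limit=7134 → 7134
item=U: user_limit=8166 → 8166
item=V: user_limit=3311 → 3311
item=W: user_limit=5935 → 5935
item=Y: user_limit=6022 → 6022
item=Z: user_limit=6022 → 6022

8882, 4518, 2266, 5020, 2392, 7520, 2232, 7134, 8166, 3311, 5935, 6022, 6022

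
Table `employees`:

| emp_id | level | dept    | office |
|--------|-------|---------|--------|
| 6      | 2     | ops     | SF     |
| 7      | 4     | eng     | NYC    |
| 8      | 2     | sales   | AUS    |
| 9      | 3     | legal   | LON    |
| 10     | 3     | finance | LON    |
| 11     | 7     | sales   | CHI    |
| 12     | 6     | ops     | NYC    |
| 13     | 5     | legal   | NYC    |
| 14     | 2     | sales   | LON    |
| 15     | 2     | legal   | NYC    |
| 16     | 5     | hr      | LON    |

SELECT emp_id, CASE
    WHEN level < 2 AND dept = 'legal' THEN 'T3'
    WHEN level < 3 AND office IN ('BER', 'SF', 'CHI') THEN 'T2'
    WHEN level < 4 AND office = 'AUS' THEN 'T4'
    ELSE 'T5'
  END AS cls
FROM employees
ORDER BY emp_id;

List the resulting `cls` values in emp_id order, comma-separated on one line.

emp_id=6: level < 3 AND office IN ('BER', 'SF', 'CHI') → T2
emp_id=7: ELSE → T5
emp_id=8: level < 4 AND office = 'AUS' → T4
emp_id=9: ELSE → T5
emp_id=10: ELSE → T5
emp_id=11: ELSE → T5
emp_id=12: ELSE → T5
emp_id=13: ELSE → T5
emp_id=14: ELSE → T5
emp_id=15: ELSE → T5
emp_id=16: ELSE → T5

T2, T5, T4, T5, T5, T5, T5, T5, T5, T5, T5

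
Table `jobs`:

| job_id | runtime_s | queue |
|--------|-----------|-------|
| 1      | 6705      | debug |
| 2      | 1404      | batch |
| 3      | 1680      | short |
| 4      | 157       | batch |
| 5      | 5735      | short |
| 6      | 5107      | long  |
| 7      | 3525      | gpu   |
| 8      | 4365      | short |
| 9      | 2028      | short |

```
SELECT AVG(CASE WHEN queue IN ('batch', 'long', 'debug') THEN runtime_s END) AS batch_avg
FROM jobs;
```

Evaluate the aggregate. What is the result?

job_id=1: ✓ → 6705
job_id=2: ✓ → 1404
job_id=3: ✗
job_id=4: ✓ → 157
job_id=5: ✗
job_id=6: ✓ → 5107
job_id=7: ✗
job_id=8: ✗
job_id=9: ✗
batch_avg = (6705 + 1404 + 157 + 5107) / 4 = 3343.25

3343.25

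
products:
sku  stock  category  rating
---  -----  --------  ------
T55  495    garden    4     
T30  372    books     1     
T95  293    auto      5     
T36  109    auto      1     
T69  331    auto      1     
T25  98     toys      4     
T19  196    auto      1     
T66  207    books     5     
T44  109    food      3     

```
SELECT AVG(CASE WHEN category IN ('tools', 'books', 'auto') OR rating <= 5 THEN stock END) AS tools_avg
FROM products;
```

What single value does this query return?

245.5555555556

sku=T55: ✓ → 495
sku=T30: ✓ → 372
sku=T95: ✓ → 293
sku=T36: ✓ → 109
sku=T69: ✓ → 331
sku=T25: ✓ → 98
sku=T19: ✓ → 196
sku=T66: ✓ → 207
sku=T44: ✓ → 109
tools_avg = (495 + 372 + 293 + 109 + 331 + 98 + 196 + 207 + 109) / 9 = 245.5555555556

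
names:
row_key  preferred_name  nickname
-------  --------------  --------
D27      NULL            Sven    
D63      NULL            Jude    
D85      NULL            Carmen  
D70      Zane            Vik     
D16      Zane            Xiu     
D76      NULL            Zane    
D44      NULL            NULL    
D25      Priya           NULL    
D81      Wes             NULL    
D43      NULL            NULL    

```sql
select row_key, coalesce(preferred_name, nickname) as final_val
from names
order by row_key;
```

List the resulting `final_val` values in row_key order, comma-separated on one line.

Zane, Priya, Sven, NULL, NULL, Jude, Zane, Zane, Wes, Carmen

row_key=D16: preferred_name=Zane → Zane
row_key=D25: preferred_name=Priya → Priya
row_key=D27: preferred_name=NULL, nickname=Sven → Sven
row_key=D43: preferred_name=NULL, nickname=NULL (all NULL) → NULL
row_key=D44: preferred_name=NULL, nickname=NULL (all NULL) → NULL
row_key=D63: preferred_name=NULL, nickname=Jude → Jude
row_key=D70: preferred_name=Zane → Zane
row_key=D76: preferred_name=NULL, nickname=Zane → Zane
row_key=D81: preferred_name=Wes → Wes
row_key=D85: preferred_name=NULL, nickname=Carmen → Carmen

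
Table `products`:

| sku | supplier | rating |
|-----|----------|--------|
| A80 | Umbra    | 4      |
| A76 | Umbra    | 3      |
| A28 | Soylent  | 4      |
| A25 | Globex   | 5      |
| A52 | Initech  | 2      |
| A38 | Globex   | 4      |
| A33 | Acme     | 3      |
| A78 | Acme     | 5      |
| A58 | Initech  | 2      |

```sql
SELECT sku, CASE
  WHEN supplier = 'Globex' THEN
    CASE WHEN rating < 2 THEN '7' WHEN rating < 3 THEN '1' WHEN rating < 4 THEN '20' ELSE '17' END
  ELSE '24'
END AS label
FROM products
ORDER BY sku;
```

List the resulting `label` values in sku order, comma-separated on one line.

17, 24, 24, 17, 24, 24, 24, 24, 24

sku=A25: supplier='Globex' → inner[ELSE] → 17
sku=A28: supplier='Soylent' → outer ELSE → 24
sku=A33: supplier='Acme' → outer ELSE → 24
sku=A38: supplier='Globex' → inner[ELSE] → 17
sku=A52: supplier='Initech' → outer ELSE → 24
sku=A58: supplier='Initech' → outer ELSE → 24
sku=A76: supplier='Umbra' → outer ELSE → 24
sku=A78: supplier='Acme' → outer ELSE → 24
sku=A80: supplier='Umbra' → outer ELSE → 24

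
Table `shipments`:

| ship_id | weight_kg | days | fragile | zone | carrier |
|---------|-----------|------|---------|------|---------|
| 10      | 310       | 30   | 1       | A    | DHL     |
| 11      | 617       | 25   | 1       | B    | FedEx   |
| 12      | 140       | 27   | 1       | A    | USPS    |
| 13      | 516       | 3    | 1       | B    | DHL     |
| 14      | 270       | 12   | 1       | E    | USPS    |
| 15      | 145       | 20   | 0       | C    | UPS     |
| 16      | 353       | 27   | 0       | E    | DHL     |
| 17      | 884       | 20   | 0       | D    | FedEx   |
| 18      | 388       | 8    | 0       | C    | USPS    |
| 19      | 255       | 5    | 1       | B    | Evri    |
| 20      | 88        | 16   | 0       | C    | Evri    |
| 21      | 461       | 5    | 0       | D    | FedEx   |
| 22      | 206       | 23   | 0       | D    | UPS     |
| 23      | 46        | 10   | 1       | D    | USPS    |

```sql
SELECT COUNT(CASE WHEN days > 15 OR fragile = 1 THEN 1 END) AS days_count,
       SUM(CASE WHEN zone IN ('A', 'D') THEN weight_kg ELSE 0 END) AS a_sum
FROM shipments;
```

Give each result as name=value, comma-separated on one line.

[days_count: days > 15 OR fragile = 1]
ship_id=10: ✓ → 1
ship_id=11: ✓ → 1
ship_id=12: ✓ → 1
ship_id=13: ✓ → 1
ship_id=14: ✓ → 1
ship_id=15: ✓ → 1
ship_id=16: ✓ → 1
ship_id=17: ✓ → 1
ship_id=18: ✗
ship_id=19: ✓ → 1
ship_id=20: ✓ → 1
ship_id=21: ✗
ship_id=22: ✓ → 1
ship_id=23: ✓ → 1
days_count = COUNT(1, 1, 1, 1, 1, 1, 1, 1, 1, 1, 1, 1) = 12
—
[a_sum: zone IN ('A', 'D')]
ship_id=10: ✓ → 310
ship_id=11: ✗
ship_id=12: ✓ → 140
ship_id=13: ✗
ship_id=14: ✗
ship_id=15: ✗
ship_id=16: ✗
ship_id=17: ✓ → 884
ship_id=18: ✗
ship_id=19: ✗
ship_id=20: ✗
ship_id=21: ✓ → 461
ship_id=22: ✓ → 206
ship_id=23: ✓ → 46
a_sum = 310 + 140 + 884 + 461 + 206 + 46 = 2047

days_count=12, a_sum=2047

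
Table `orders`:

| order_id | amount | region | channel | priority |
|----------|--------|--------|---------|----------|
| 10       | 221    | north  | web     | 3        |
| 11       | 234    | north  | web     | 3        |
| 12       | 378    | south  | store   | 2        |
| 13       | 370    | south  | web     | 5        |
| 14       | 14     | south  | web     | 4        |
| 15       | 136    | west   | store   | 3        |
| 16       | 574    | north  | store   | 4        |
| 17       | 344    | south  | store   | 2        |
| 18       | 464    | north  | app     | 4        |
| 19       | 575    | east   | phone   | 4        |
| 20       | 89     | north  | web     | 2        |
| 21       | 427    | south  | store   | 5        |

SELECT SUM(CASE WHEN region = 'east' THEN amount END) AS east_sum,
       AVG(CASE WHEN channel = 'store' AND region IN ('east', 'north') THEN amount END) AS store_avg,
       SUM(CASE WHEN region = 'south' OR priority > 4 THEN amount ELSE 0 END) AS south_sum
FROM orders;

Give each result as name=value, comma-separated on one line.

east_sum=575, store_avg=574, south_sum=1533

[east_sum: region = 'east']
order_id=10: ✗
order_id=11: ✗
order_id=12: ✗
order_id=13: ✗
order_id=14: ✗
order_id=15: ✗
order_id=16: ✗
order_id=17: ✗
order_id=18: ✗
order_id=19: ✓ → 575
order_id=20: ✗
order_id=21: ✗
east_sum = 575
—
[store_avg: channel = 'store' AND region IN ('east', 'north')]
order_id=10: ✗
order_id=11: ✗
order_id=12: ✗
order_id=13: ✗
order_id=14: ✗
order_id=15: ✗
order_id=16: ✓ → 574
order_id=17: ✗
order_id=18: ✗
order_id=19: ✗
order_id=20: ✗
order_id=21: ✗
store_avg = 574
—
[south_sum: region = 'south' OR priority > 4]
order_id=10: ✗
order_id=11: ✗
order_id=12: ✓ → 378
order_id=13: ✓ → 370
order_id=14: ✓ → 14
order_id=15: ✗
order_id=16: ✗
order_id=17: ✓ → 344
order_id=18: ✗
order_id=19: ✗
order_id=20: ✗
order_id=21: ✓ → 427
south_sum = 378 + 370 + 14 + 344 + 427 = 1533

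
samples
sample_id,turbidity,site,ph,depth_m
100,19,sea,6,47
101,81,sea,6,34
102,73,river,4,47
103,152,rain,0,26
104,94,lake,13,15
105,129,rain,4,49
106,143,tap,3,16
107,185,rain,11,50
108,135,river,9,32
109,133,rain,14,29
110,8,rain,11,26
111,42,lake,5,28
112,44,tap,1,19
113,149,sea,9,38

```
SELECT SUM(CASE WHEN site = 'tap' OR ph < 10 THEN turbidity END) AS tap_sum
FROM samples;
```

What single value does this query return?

967

sample_id=100: ✓ → 19
sample_id=101: ✓ → 81
sample_id=102: ✓ → 73
sample_id=103: ✓ → 152
sample_id=104: ✗
sample_id=105: ✓ → 129
sample_id=106: ✓ → 143
sample_id=107: ✗
sample_id=108: ✓ → 135
sample_id=109: ✗
sample_id=110: ✗
sample_id=111: ✓ → 42
sample_id=112: ✓ → 44
sample_id=113: ✓ → 149
tap_sum = 19 + 81 + 73 + 152 + 129 + 143 + 135 + 42 + 44 + 149 = 967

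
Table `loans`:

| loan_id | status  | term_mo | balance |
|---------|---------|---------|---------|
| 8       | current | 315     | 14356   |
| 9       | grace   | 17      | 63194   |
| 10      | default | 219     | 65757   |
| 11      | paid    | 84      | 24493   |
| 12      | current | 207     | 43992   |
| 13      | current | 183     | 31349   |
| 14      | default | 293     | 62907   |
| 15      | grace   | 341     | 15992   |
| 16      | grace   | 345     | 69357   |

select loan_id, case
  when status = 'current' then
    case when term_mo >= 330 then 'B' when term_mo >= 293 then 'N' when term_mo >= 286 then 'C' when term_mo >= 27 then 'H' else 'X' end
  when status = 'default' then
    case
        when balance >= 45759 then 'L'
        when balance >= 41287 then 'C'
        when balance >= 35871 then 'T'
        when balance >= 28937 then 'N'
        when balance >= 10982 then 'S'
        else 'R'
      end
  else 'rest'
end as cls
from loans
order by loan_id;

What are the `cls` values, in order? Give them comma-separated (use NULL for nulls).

loan_id=8: status='current' → inner[term_mo >= 293] → N
loan_id=9: status='grace' → outer ELSE → rest
loan_id=10: status='default' → inner[balance >= 45759] → L
loan_id=11: status='paid' → outer ELSE → rest
loan_id=12: status='current' → inner[term_mo >= 27] → H
loan_id=13: status='current' → inner[term_mo >= 27] → H
loan_id=14: status='default' → inner[balance >= 45759] → L
loan_id=15: status='grace' → outer ELSE → rest
loan_id=16: status='grace' → outer ELSE → rest

N, rest, L, rest, H, H, L, rest, rest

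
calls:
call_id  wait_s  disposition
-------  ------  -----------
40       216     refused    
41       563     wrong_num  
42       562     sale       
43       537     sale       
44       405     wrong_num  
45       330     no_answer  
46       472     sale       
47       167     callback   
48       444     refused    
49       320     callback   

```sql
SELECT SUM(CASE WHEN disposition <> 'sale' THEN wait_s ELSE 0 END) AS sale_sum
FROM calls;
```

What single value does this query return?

2445

call_id=40: ✓ → 216
call_id=41: ✓ → 563
call_id=42: ✗
call_id=43: ✗
call_id=44: ✓ → 405
call_id=45: ✓ → 330
call_id=46: ✗
call_id=47: ✓ → 167
call_id=48: ✓ → 444
call_id=49: ✓ → 320
sale_sum = 216 + 563 + 405 + 330 + 167 + 444 + 320 = 2445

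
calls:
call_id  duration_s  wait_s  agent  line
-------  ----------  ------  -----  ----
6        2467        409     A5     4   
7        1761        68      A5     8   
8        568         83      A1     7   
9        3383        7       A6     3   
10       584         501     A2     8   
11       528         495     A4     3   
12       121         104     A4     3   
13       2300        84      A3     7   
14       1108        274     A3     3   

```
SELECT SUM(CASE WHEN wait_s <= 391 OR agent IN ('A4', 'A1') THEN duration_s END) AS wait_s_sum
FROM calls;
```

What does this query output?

call_id=6: ✗
call_id=7: ✓ → 1761
call_id=8: ✓ → 568
call_id=9: ✓ → 3383
call_id=10: ✗
call_id=11: ✓ → 528
call_id=12: ✓ → 121
call_id=13: ✓ → 2300
call_id=14: ✓ → 1108
wait_s_sum = 1761 + 568 + 3383 + 528 + 121 + 2300 + 1108 = 9769

9769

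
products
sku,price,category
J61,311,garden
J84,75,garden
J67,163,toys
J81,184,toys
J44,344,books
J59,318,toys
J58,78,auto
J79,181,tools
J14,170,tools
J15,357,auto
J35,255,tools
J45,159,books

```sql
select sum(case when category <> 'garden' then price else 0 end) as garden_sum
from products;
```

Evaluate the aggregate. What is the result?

2209

sku=J61: ✗
sku=J84: ✗
sku=J67: ✓ → 163
sku=J81: ✓ → 184
sku=J44: ✓ → 344
sku=J59: ✓ → 318
sku=J58: ✓ → 78
sku=J79: ✓ → 181
sku=J14: ✓ → 170
sku=J15: ✓ → 357
sku=J35: ✓ → 255
sku=J45: ✓ → 159
garden_sum = 163 + 184 + 344 + 318 + 78 + 181 + 170 + 357 + 255 + 159 = 2209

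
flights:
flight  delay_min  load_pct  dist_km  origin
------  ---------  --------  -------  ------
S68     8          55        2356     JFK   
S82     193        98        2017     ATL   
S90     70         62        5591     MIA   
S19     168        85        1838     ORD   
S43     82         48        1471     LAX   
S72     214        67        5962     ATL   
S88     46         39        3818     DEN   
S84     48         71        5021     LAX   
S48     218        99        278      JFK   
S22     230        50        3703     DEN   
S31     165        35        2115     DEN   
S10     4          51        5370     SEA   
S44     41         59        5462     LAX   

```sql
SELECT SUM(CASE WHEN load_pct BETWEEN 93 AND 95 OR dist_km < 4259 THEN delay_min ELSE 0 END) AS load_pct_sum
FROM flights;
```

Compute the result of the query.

1110

flight=S68: ✓ → 8
flight=S82: ✓ → 193
flight=S90: ✗
flight=S19: ✓ → 168
flight=S43: ✓ → 82
flight=S72: ✗
flight=S88: ✓ → 46
flight=S84: ✗
flight=S48: ✓ → 218
flight=S22: ✓ → 230
flight=S31: ✓ → 165
flight=S10: ✗
flight=S44: ✗
load_pct_sum = 8 + 193 + 168 + 82 + 46 + 218 + 230 + 165 = 1110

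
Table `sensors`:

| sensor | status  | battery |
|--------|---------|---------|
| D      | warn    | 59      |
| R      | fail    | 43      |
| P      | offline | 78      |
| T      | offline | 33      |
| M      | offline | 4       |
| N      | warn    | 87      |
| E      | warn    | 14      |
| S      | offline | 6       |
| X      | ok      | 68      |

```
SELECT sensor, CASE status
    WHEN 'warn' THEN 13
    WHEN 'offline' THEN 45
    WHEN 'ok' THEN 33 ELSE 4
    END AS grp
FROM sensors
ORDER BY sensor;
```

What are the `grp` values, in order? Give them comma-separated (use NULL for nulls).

13, 13, 45, 13, 45, 4, 45, 45, 33

sensor=D: status='warn' → 13
sensor=E: status='warn' → 13
sensor=M: status='offline' → 45
sensor=N: status='warn' → 13
sensor=P: status='offline' → 45
sensor=R: ELSE → 4
sensor=S: status='offline' → 45
sensor=T: status='offline' → 45
sensor=X: status='ok' → 33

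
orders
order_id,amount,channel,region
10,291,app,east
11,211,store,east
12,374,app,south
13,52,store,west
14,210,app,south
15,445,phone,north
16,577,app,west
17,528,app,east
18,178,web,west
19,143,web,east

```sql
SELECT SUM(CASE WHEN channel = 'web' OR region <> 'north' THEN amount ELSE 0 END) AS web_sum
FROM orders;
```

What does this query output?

order_id=10: ✓ → 291
order_id=11: ✓ → 211
order_id=12: ✓ → 374
order_id=13: ✓ → 52
order_id=14: ✓ → 210
order_id=15: ✗
order_id=16: ✓ → 577
order_id=17: ✓ → 528
order_id=18: ✓ → 178
order_id=19: ✓ → 143
web_sum = 291 + 211 + 374 + 52 + 210 + 577 + 528 + 178 + 143 = 2564

2564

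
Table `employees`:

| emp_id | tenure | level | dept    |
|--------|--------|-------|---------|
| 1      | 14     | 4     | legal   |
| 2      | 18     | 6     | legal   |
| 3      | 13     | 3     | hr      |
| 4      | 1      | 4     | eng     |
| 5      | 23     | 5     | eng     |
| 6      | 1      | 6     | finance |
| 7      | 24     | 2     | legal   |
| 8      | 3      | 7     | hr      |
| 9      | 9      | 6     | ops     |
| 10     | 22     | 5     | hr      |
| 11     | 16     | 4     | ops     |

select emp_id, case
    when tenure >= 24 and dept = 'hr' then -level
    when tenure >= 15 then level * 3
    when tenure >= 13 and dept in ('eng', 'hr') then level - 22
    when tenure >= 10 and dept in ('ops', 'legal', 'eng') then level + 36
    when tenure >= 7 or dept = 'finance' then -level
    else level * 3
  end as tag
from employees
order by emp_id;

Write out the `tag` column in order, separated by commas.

emp_id=1: tenure >= 10 and dept in ('ops', 'legal', 'eng') → 40
emp_id=2: tenure >= 15 → 18
emp_id=3: tenure >= 13 and dept in ('eng', 'hr') → -19
emp_id=4: ELSE → 12
emp_id=5: tenure >= 15 → 15
emp_id=6: tenure >= 7 or dept = 'finance' → -6
emp_id=7: tenure >= 15 → 6
emp_id=8: ELSE → 21
emp_id=9: tenure >= 7 or dept = 'finance' → -6
emp_id=10: tenure >= 15 → 15
emp_id=11: tenure >= 15 → 12

40, 18, -19, 12, 15, -6, 6, 21, -6, 15, 12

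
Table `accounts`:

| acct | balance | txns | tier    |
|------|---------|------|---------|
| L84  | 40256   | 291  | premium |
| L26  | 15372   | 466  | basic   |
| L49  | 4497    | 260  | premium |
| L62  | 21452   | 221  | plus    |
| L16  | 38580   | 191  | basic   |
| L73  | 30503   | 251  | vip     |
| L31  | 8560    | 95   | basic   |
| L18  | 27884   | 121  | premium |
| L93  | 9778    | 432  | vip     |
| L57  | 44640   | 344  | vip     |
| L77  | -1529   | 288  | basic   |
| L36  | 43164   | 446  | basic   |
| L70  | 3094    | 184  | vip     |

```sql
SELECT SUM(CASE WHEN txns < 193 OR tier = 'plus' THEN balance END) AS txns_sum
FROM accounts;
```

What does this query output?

acct=L84: ✗
acct=L26: ✗
acct=L49: ✗
acct=L62: ✓ → 21452
acct=L16: ✓ → 38580
acct=L73: ✗
acct=L31: ✓ → 8560
acct=L18: ✓ → 27884
acct=L93: ✗
acct=L57: ✗
acct=L77: ✗
acct=L36: ✗
acct=L70: ✓ → 3094
txns_sum = 21452 + 38580 + 8560 + 27884 + 3094 = 99570

99570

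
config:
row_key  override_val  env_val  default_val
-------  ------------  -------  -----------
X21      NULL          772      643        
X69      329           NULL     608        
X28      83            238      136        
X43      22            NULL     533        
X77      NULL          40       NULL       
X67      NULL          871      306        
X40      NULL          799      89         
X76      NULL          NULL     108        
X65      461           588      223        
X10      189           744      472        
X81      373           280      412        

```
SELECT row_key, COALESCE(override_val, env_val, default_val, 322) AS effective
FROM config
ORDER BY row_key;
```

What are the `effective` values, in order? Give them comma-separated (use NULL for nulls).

row_key=X10: override_val=189 → 189
row_key=X21: override_val=NULL, env_val=772 → 772
row_key=X28: override_val=83 → 83
row_key=X40: override_val=NULL, env_val=799 → 799
row_key=X43: override_val=22 → 22
row_key=X65: override_val=461 → 461
row_key=X67: override_val=NULL, env_val=871 → 871
row_key=X69: override_val=329 → 329
row_key=X76: override_val=NULL, env_val=NULL, default_val=108 → 108
row_key=X77: override_val=NULL, env_val=40 → 40
row_key=X81: override_val=373 → 373

189, 772, 83, 799, 22, 461, 871, 329, 108, 40, 373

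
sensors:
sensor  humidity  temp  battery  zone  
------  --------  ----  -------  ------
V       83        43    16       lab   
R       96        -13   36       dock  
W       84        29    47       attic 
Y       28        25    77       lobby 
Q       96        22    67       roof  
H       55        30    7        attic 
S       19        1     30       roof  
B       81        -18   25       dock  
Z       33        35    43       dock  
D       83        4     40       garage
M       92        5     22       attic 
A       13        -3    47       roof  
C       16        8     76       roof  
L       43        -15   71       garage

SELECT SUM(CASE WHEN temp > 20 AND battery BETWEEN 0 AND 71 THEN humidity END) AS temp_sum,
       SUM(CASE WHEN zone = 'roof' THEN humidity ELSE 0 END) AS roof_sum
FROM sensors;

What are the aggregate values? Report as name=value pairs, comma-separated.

temp_sum=351, roof_sum=144

[temp_sum: temp > 20 AND battery BETWEEN 0 AND 71]
sensor=V: ✓ → 83
sensor=R: ✗
sensor=W: ✓ → 84
sensor=Y: ✗
sensor=Q: ✓ → 96
sensor=H: ✓ → 55
sensor=S: ✗
sensor=B: ✗
sensor=Z: ✓ → 33
sensor=D: ✗
sensor=M: ✗
sensor=A: ✗
sensor=C: ✗
sensor=L: ✗
temp_sum = 83 + 84 + 96 + 55 + 33 = 351
—
[roof_sum: zone = 'roof']
sensor=V: ✗
sensor=R: ✗
sensor=W: ✗
sensor=Y: ✗
sensor=Q: ✓ → 96
sensor=H: ✗
sensor=S: ✓ → 19
sensor=B: ✗
sensor=Z: ✗
sensor=D: ✗
sensor=M: ✗
sensor=A: ✓ → 13
sensor=C: ✓ → 16
sensor=L: ✗
roof_sum = 96 + 19 + 13 + 16 = 144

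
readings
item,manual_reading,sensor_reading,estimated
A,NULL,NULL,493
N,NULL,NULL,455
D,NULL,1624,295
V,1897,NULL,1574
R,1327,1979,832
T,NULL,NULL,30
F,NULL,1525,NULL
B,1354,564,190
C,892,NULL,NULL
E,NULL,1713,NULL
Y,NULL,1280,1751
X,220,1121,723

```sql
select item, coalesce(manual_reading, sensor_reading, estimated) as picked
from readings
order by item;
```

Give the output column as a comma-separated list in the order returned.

493, 1354, 892, 1624, 1713, 1525, 455, 1327, 30, 1897, 220, 1280

item=A: manual_reading=NULL, sensor_reading=NULL, estimated=493 → 493
item=B: manual_reading=1354 → 1354
item=C: manual_reading=892 → 892
item=D: manual_reading=NULL, sensor_reading=1624 → 1624
item=E: manual_reading=NULL, sensor_reading=1713 → 1713
item=F: manual_reading=NULL, sensor_reading=1525 → 1525
item=N: manual_reading=NULL, sensor_reading=NULL, estimated=455 → 455
item=R: manual_reading=1327 → 1327
item=T: manual_reading=NULL, sensor_reading=NULL, estimated=30 → 30
item=V: manual_reading=1897 → 1897
item=X: manual_reading=220 → 220
item=Y: manual_reading=NULL, sensor_reading=1280 → 1280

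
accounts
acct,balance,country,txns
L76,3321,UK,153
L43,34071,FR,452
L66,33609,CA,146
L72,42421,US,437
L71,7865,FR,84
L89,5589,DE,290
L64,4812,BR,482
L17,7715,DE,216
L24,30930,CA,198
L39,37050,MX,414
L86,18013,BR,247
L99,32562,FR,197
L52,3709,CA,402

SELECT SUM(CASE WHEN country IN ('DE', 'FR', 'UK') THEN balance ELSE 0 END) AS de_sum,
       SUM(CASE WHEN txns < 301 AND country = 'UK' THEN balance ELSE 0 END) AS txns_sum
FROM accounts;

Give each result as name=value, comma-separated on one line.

[de_sum: country IN ('DE', 'FR', 'UK')]
acct=L76: ✓ → 3321
acct=L43: ✓ → 34071
acct=L66: ✗
acct=L72: ✗
acct=L71: ✓ → 7865
acct=L89: ✓ → 5589
acct=L64: ✗
acct=L17: ✓ → 7715
acct=L24: ✗
acct=L39: ✗
acct=L86: ✗
acct=L99: ✓ → 32562
acct=L52: ✗
de_sum = 3321 + 34071 + 7865 + 5589 + 7715 + 32562 = 91123
—
[txns_sum: txns < 301 AND country = 'UK']
acct=L76: ✓ → 3321
acct=L43: ✗
acct=L66: ✗
acct=L72: ✗
acct=L71: ✗
acct=L89: ✗
acct=L64: ✗
acct=L17: ✗
acct=L24: ✗
acct=L39: ✗
acct=L86: ✗
acct=L99: ✗
acct=L52: ✗
txns_sum = 3321

de_sum=91123, txns_sum=3321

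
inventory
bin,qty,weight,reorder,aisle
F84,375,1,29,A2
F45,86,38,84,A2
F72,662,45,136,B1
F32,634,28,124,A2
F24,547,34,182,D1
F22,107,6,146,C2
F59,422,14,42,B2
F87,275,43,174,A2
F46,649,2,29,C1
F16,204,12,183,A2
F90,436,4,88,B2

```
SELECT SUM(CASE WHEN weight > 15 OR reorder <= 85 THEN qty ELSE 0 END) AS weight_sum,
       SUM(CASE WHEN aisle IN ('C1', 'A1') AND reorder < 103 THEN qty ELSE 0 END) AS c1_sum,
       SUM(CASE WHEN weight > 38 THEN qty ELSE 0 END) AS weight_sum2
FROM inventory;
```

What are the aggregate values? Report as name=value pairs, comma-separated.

[weight_sum: weight > 15 OR reorder <= 85]
bin=F84: ✓ → 375
bin=F45: ✓ → 86
bin=F72: ✓ → 662
bin=F32: ✓ → 634
bin=F24: ✓ → 547
bin=F22: ✗
bin=F59: ✓ → 422
bin=F87: ✓ → 275
bin=F46: ✓ → 649
bin=F16: ✗
bin=F90: ✗
weight_sum = 375 + 86 + 662 + 634 + 547 + 422 + 275 + 649 = 3650
—
[c1_sum: aisle IN ('C1', 'A1') AND reorder < 103]
bin=F84: ✗
bin=F45: ✗
bin=F72: ✗
bin=F32: ✗
bin=F24: ✗
bin=F22: ✗
bin=F59: ✗
bin=F87: ✗
bin=F46: ✓ → 649
bin=F16: ✗
bin=F90: ✗
c1_sum = 649
—
[weight_sum2: weight > 38]
bin=F84: ✗
bin=F45: ✗
bin=F72: ✓ → 662
bin=F32: ✗
bin=F24: ✗
bin=F22: ✗
bin=F59: ✗
bin=F87: ✓ → 275
bin=F46: ✗
bin=F16: ✗
bin=F90: ✗
weight_sum2 = 662 + 275 = 937

weight_sum=3650, c1_sum=649, weight_sum2=937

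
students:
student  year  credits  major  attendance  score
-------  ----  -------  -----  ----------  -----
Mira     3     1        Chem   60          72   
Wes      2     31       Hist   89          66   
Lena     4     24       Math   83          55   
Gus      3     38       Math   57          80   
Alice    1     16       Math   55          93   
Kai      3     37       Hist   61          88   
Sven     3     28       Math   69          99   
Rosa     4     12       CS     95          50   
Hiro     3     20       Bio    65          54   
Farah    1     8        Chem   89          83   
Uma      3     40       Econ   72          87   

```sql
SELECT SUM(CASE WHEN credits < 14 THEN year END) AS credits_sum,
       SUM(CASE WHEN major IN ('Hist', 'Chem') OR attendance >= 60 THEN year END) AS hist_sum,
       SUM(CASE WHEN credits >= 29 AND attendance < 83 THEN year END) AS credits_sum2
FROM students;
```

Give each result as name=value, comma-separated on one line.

credits_sum=8, hist_sum=26, credits_sum2=9

[credits_sum: credits < 14]
student=Mira: ✓ → 3
student=Wes: ✗
student=Lena: ✗
student=Gus: ✗
student=Alice: ✗
student=Kai: ✗
student=Sven: ✗
student=Rosa: ✓ → 4
student=Hiro: ✗
student=Farah: ✓ → 1
student=Uma: ✗
credits_sum = 3 + 4 + 1 = 8
—
[hist_sum: major IN ('Hist', 'Chem') OR attendance >= 60]
student=Mira: ✓ → 3
student=Wes: ✓ → 2
student=Lena: ✓ → 4
student=Gus: ✗
student=Alice: ✗
student=Kai: ✓ → 3
student=Sven: ✓ → 3
student=Rosa: ✓ → 4
student=Hiro: ✓ → 3
student=Farah: ✓ → 1
student=Uma: ✓ → 3
hist_sum = 3 + 2 + 4 + 3 + 3 + 4 + 3 + 1 + 3 = 26
—
[credits_sum2: credits >= 29 AND attendance < 83]
student=Mira: ✗
student=Wes: ✗
student=Lena: ✗
student=Gus: ✓ → 3
student=Alice: ✗
student=Kai: ✓ → 3
student=Sven: ✗
student=Rosa: ✗
student=Hiro: ✗
student=Farah: ✗
student=Uma: ✓ → 3
credits_sum2 = 3 + 3 + 3 = 9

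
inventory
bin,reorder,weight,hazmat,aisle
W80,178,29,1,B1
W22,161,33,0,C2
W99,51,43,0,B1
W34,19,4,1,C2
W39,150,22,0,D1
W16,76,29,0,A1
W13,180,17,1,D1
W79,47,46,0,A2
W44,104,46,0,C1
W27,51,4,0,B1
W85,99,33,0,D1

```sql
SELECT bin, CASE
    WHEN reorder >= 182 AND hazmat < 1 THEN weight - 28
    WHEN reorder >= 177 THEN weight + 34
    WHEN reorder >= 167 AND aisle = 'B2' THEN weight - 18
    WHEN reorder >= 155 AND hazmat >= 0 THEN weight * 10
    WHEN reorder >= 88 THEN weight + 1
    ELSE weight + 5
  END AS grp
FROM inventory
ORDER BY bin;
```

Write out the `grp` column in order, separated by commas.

bin=W13: reorder >= 177 → 51
bin=W16: ELSE → 34
bin=W22: reorder >= 155 AND hazmat >= 0 → 330
bin=W27: ELSE → 9
bin=W34: ELSE → 9
bin=W39: reorder >= 88 → 23
bin=W44: reorder >= 88 → 47
bin=W79: ELSE → 51
bin=W80: reorder >= 177 → 63
bin=W85: reorder >= 88 → 34
bin=W99: ELSE → 48

51, 34, 330, 9, 9, 23, 47, 51, 63, 34, 48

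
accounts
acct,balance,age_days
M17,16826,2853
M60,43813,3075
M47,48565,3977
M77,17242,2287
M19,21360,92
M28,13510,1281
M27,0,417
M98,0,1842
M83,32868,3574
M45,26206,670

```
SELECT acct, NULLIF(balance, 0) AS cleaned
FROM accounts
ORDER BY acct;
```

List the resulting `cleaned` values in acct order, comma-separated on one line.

16826, 21360, NULL, 13510, 26206, 48565, 43813, 17242, 32868, NULL

acct=M17: balance=16826 vs 0: differ → 16826
acct=M19: balance=21360 vs 0: differ → 21360
acct=M27: balance=0 vs 0: equal → NULL
acct=M28: balance=13510 vs 0: differ → 13510
acct=M45: balance=26206 vs 0: differ → 26206
acct=M47: balance=48565 vs 0: differ → 48565
acct=M60: balance=43813 vs 0: differ → 43813
acct=M77: balance=17242 vs 0: differ → 17242
acct=M83: balance=32868 vs 0: differ → 32868
acct=M98: balance=0 vs 0: equal → NULL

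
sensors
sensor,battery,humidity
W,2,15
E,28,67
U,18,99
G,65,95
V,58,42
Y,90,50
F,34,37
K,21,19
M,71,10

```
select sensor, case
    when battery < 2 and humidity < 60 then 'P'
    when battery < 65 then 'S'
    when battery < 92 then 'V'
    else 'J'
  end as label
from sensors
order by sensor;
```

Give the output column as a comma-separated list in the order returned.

S, S, V, S, V, S, S, S, V

sensor=E: battery < 65 → S
sensor=F: battery < 65 → S
sensor=G: battery < 92 → V
sensor=K: battery < 65 → S
sensor=M: battery < 92 → V
sensor=U: battery < 65 → S
sensor=V: battery < 65 → S
sensor=W: battery < 65 → S
sensor=Y: battery < 92 → V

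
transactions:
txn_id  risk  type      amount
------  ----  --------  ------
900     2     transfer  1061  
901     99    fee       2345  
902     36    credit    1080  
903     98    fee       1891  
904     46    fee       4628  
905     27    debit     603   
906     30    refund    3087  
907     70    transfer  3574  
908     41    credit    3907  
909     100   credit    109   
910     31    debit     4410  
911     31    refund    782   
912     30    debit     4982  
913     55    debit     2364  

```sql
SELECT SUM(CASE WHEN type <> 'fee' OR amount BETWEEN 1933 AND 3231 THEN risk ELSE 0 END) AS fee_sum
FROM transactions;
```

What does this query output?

txn_id=900: ✓ → 2
txn_id=901: ✓ → 99
txn_id=902: ✓ → 36
txn_id=903: ✗
txn_id=904: ✗
txn_id=905: ✓ → 27
txn_id=906: ✓ → 30
txn_id=907: ✓ → 70
txn_id=908: ✓ → 41
txn_id=909: ✓ → 100
txn_id=910: ✓ → 31
txn_id=911: ✓ → 31
txn_id=912: ✓ → 30
txn_id=913: ✓ → 55
fee_sum = 2 + 99 + 36 + 27 + 30 + 70 + 41 + 100 + 31 + 31 + 30 + 55 = 552

552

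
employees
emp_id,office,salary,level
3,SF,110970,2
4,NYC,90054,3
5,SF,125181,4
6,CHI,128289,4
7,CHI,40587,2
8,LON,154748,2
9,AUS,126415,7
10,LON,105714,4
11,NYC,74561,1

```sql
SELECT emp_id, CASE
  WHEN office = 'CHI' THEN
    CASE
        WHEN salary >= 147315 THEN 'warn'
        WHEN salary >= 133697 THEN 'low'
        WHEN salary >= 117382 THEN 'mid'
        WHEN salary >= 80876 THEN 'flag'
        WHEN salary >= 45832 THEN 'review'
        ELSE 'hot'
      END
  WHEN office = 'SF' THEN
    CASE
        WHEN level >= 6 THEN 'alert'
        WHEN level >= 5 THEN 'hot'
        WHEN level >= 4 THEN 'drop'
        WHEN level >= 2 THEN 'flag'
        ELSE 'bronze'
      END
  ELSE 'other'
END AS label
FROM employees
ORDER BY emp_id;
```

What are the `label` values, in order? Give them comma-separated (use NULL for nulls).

emp_id=3: office='SF' → inner[level >= 2] → flag
emp_id=4: office='NYC' → outer ELSE → other
emp_id=5: office='SF' → inner[level >= 4] → drop
emp_id=6: office='CHI' → inner[salary >= 117382] → mid
emp_id=7: office='CHI' → inner[ELSE] → hot
emp_id=8: office='LON' → outer ELSE → other
emp_id=9: office='AUS' → outer ELSE → other
emp_id=10: office='LON' → outer ELSE → other
emp_id=11: office='NYC' → outer ELSE → other

flag, other, drop, mid, hot, other, other, other, other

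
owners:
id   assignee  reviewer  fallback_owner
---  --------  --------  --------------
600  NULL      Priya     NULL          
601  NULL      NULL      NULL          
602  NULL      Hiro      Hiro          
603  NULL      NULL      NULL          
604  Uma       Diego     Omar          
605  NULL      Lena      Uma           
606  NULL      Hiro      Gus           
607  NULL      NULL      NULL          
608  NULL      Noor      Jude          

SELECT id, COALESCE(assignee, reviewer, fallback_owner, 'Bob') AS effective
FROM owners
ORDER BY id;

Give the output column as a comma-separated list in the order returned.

Priya, Bob, Hiro, Bob, Uma, Lena, Hiro, Bob, Noor

id=600: assignee=NULL, reviewer=Priya → Priya
id=601: assignee=NULL, reviewer=NULL, fallback_owner=NULL, → literal Bob → Bob
id=602: assignee=NULL, reviewer=Hiro → Hiro
id=603: assignee=NULL, reviewer=NULL, fallback_owner=NULL, → literal Bob → Bob
id=604: assignee=Uma → Uma
id=605: assignee=NULL, reviewer=Lena → Lena
id=606: assignee=NULL, reviewer=Hiro → Hiro
id=607: assignee=NULL, reviewer=NULL, fallback_owner=NULL, → literal Bob → Bob
id=608: assignee=NULL, reviewer=Noor → Noor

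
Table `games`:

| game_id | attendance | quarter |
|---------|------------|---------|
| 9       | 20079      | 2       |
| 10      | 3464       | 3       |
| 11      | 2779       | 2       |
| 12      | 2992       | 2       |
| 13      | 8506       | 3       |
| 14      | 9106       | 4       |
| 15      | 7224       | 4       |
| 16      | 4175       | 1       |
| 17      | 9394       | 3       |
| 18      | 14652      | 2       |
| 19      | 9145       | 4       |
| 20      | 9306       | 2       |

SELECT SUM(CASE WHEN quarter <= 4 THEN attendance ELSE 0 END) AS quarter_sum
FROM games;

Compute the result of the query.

100822

game_id=9: ✓ → 20079
game_id=10: ✓ → 3464
game_id=11: ✓ → 2779
game_id=12: ✓ → 2992
game_id=13: ✓ → 8506
game_id=14: ✓ → 9106
game_id=15: ✓ → 7224
game_id=16: ✓ → 4175
game_id=17: ✓ → 9394
game_id=18: ✓ → 14652
game_id=19: ✓ → 9145
game_id=20: ✓ → 9306
quarter_sum = 20079 + 3464 + 2779 + 2992 + 8506 + 9106 + 7224 + 4175 + 9394 + 14652 + 9145 + 9306 = 100822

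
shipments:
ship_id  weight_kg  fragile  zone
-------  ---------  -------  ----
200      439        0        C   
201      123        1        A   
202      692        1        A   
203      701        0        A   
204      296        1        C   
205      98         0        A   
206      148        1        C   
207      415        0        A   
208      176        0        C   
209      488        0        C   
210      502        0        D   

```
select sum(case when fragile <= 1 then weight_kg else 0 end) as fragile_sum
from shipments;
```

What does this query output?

ship_id=200: ✓ → 439
ship_id=201: ✓ → 123
ship_id=202: ✓ → 692
ship_id=203: ✓ → 701
ship_id=204: ✓ → 296
ship_id=205: ✓ → 98
ship_id=206: ✓ → 148
ship_id=207: ✓ → 415
ship_id=208: ✓ → 176
ship_id=209: ✓ → 488
ship_id=210: ✓ → 502
fragile_sum = 439 + 123 + 692 + 701 + 296 + 98 + 148 + 415 + 176 + 488 + 502 = 4078

4078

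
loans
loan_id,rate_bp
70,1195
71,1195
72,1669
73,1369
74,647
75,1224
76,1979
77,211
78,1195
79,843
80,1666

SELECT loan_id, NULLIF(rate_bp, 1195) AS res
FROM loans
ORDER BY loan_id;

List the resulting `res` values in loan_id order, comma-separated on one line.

NULL, NULL, 1669, 1369, 647, 1224, 1979, 211, NULL, 843, 1666

loan_id=70: rate_bp=1195 vs 1195: equal → NULL
loan_id=71: rate_bp=1195 vs 1195: equal → NULL
loan_id=72: rate_bp=1669 vs 1195: differ → 1669
loan_id=73: rate_bp=1369 vs 1195: differ → 1369
loan_id=74: rate_bp=647 vs 1195: differ → 647
loan_id=75: rate_bp=1224 vs 1195: differ → 1224
loan_id=76: rate_bp=1979 vs 1195: differ → 1979
loan_id=77: rate_bp=211 vs 1195: differ → 211
loan_id=78: rate_bp=1195 vs 1195: equal → NULL
loan_id=79: rate_bp=843 vs 1195: differ → 843
loan_id=80: rate_bp=1666 vs 1195: differ → 1666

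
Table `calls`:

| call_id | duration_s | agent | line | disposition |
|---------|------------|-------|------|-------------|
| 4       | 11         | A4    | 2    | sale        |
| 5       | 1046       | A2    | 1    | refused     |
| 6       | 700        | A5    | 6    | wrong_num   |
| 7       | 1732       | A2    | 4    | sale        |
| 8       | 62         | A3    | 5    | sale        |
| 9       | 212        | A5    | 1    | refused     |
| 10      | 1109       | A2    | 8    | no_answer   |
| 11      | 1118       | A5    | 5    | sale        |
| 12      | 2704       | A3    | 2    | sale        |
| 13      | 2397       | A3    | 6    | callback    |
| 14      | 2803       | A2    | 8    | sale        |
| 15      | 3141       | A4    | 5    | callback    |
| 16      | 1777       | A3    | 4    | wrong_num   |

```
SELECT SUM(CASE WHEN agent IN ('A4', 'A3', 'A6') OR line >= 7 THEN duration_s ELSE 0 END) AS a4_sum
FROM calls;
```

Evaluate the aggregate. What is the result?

14004

call_id=4: ✓ → 11
call_id=5: ✗
call_id=6: ✗
call_id=7: ✗
call_id=8: ✓ → 62
call_id=9: ✗
call_id=10: ✓ → 1109
call_id=11: ✗
call_id=12: ✓ → 2704
call_id=13: ✓ → 2397
call_id=14: ✓ → 2803
call_id=15: ✓ → 3141
call_id=16: ✓ → 1777
a4_sum = 11 + 62 + 1109 + 2704 + 2397 + 2803 + 3141 + 1777 = 14004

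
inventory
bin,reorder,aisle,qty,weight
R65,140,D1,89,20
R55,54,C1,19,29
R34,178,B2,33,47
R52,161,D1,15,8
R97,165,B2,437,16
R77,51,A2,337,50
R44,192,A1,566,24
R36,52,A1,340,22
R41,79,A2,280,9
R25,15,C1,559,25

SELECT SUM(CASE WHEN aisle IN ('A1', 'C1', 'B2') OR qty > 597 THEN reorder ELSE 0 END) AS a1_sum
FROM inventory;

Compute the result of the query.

bin=R65: ✗
bin=R55: ✓ → 54
bin=R34: ✓ → 178
bin=R52: ✗
bin=R97: ✓ → 165
bin=R77: ✗
bin=R44: ✓ → 192
bin=R36: ✓ → 52
bin=R41: ✗
bin=R25: ✓ → 15
a1_sum = 54 + 178 + 165 + 192 + 52 + 15 = 656

656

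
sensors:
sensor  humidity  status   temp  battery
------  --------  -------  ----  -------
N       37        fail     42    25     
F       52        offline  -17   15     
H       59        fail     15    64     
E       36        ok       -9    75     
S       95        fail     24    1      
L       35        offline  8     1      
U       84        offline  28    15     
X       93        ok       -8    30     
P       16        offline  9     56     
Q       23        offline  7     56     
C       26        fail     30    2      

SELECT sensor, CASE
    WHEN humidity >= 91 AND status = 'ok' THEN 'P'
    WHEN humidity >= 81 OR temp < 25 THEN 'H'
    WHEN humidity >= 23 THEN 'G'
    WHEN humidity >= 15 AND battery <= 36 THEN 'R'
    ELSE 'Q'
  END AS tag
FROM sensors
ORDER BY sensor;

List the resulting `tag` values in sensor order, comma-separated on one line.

G, H, H, H, H, G, H, H, H, H, P

sensor=C: humidity >= 23 → G
sensor=E: humidity >= 81 OR temp < 25 → H
sensor=F: humidity >= 81 OR temp < 25 → H
sensor=H: humidity >= 81 OR temp < 25 → H
sensor=L: humidity >= 81 OR temp < 25 → H
sensor=N: humidity >= 23 → G
sensor=P: humidity >= 81 OR temp < 25 → H
sensor=Q: humidity >= 81 OR temp < 25 → H
sensor=S: humidity >= 81 OR temp < 25 → H
sensor=U: humidity >= 81 OR temp < 25 → H
sensor=X: humidity >= 91 AND status = 'ok' → P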